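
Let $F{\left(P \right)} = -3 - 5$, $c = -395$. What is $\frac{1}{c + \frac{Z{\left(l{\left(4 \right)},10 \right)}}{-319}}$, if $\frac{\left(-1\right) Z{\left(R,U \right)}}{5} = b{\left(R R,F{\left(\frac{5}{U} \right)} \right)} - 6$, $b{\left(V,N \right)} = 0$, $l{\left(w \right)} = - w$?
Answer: $- \frac{319}{126035} \approx -0.002531$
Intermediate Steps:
$F{\left(P \right)} = -8$ ($F{\left(P \right)} = -3 - 5 = -8$)
$Z{\left(R,U \right)} = 30$ ($Z{\left(R,U \right)} = - 5 \left(0 - 6\right) = \left(-5\right) \left(-6\right) = 30$)
$\frac{1}{c + \frac{Z{\left(l{\left(4 \right)},10 \right)}}{-319}} = \frac{1}{-395 + \frac{30}{-319}} = \frac{1}{-395 + 30 \left(- \frac{1}{319}\right)} = \frac{1}{-395 - \frac{30}{319}} = \frac{1}{- \frac{126035}{319}} = - \frac{319}{126035}$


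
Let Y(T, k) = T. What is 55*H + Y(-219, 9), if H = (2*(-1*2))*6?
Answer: -1539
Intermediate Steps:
H = -24 (H = (2*(-2))*6 = -4*6 = -24)
55*H + Y(-219, 9) = 55*(-24) - 219 = -1320 - 219 = -1539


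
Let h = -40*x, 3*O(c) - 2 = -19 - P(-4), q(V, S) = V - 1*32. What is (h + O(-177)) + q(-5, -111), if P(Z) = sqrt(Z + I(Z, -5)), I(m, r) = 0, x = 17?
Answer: -2168/3 - 2*I/3 ≈ -722.67 - 0.66667*I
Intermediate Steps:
P(Z) = sqrt(Z) (P(Z) = sqrt(Z + 0) = sqrt(Z))
q(V, S) = -32 + V (q(V, S) = V - 32 = -32 + V)
O(c) = -17/3 - 2*I/3 (O(c) = 2/3 + (-19 - sqrt(-4))/3 = 2/3 + (-19 - 2*I)/3 = 2/3 + (-19/3 - 2*I/3) = -17/3 - 2*I/3)
h = -680 (h = -40*17 = -680)
(h + O(-177)) + q(-5, -111) = (-680 + (-17/3 - 2*I/3)) + (-32 - 5) = (-2057/3 - 2*I/3) - 37 = -2168/3 - 2*I/3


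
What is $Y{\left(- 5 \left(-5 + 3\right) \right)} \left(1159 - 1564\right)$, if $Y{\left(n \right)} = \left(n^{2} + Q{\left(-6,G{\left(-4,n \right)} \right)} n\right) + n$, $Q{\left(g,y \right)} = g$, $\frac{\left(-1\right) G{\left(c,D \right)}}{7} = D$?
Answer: $-20250$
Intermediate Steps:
$G{\left(c,D \right)} = - 7 D$
$Y{\left(n \right)} = n^{2} - 5 n$ ($Y{\left(n \right)} = \left(n^{2} - 6 n\right) + n = n^{2} - 5 n$)
$Y{\left(- 5 \left(-5 + 3\right) \right)} \left(1159 - 1564\right) = - 5 \left(-5 + 3\right) \left(-5 - 5 \left(-5 + 3\right)\right) \left(1159 - 1564\right) = \left(-5\right) \left(-2\right) \left(-5 - -10\right) \left(-405\right) = 10 \left(-5 + 10\right) \left(-405\right) = 10 \cdot 5 \left(-405\right) = 50 \left(-405\right) = -20250$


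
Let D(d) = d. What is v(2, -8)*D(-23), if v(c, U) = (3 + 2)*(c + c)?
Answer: -460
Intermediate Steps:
v(c, U) = 10*c (v(c, U) = 5*(2*c) = 10*c)
v(2, -8)*D(-23) = (10*2)*(-23) = 20*(-23) = -460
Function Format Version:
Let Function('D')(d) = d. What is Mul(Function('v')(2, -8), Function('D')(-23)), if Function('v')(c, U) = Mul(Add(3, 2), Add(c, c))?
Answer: -460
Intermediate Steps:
Function('v')(c, U) = Mul(10, c) (Function('v')(c, U) = Mul(5, Mul(2, c)) = Mul(10, c))
Mul(Function('v')(2, -8), Function('D')(-23)) = Mul(Mul(10, 2), -23) = Mul(20, -23) = -460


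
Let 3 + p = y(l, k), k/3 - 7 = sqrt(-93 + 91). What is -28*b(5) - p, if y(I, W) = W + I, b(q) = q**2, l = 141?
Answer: -859 - 3*I*sqrt(2) ≈ -859.0 - 4.2426*I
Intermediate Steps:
k = 21 + 3*I*sqrt(2) (k = 21 + 3*sqrt(-93 + 91) = 21 + 3*sqrt(-2) = 21 + 3*(I*sqrt(2)) = 21 + 3*I*sqrt(2) ≈ 21.0 + 4.2426*I)
y(I, W) = I + W
p = 159 + 3*I*sqrt(2) (p = -3 + (141 + (21 + 3*I*sqrt(2))) = -3 + (162 + 3*I*sqrt(2)) = 159 + 3*I*sqrt(2) ≈ 159.0 + 4.2426*I)
-28*b(5) - p = -28*5**2 - (159 + 3*I*sqrt(2)) = -28*25 + (-159 - 3*I*sqrt(2)) = -700 + (-159 - 3*I*sqrt(2)) = -859 - 3*I*sqrt(2)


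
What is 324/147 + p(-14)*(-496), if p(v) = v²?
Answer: -4763476/49 ≈ -97214.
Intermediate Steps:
324/147 + p(-14)*(-496) = 324/147 + (-14)²*(-496) = 324*(1/147) + 196*(-496) = 108/49 - 97216 = -4763476/49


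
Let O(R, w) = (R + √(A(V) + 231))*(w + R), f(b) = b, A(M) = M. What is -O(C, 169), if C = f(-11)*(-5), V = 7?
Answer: -12320 - 224*√238 ≈ -15776.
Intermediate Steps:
C = 55 (C = -11*(-5) = 55)
O(R, w) = (R + w)*(R + √238) (O(R, w) = (R + √(7 + 231))*(w + R) = (R + √238)*(R + w) = (R + w)*(R + √238))
-O(C, 169) = -(55² + 55*169 + 55*√238 + 169*√238) = -(3025 + 9295 + 55*√238 + 169*√238) = -(12320 + 224*√238) = -12320 - 224*√238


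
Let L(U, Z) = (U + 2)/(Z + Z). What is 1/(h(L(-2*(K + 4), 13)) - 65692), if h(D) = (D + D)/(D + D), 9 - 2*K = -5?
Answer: -1/65691 ≈ -1.5223e-5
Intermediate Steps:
K = 7 (K = 9/2 - ½*(-5) = 9/2 + 5/2 = 7)
L(U, Z) = (2 + U)/(2*Z) (L(U, Z) = (2 + U)/((2*Z)) = (2 + U)*(1/(2*Z)) = (2 + U)/(2*Z))
h(D) = 1 (h(D) = (2*D)/((2*D)) = (2*D)*(1/(2*D)) = 1)
1/(h(L(-2*(K + 4), 13)) - 65692) = 1/(1 - 65692) = 1/(-65691) = -1/65691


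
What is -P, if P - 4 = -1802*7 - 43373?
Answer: 55983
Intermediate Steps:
P = -55983 (P = 4 + (-1802*7 - 43373) = 4 + (-12614 - 43373) = 4 - 55987 = -55983)
-P = -1*(-55983) = 55983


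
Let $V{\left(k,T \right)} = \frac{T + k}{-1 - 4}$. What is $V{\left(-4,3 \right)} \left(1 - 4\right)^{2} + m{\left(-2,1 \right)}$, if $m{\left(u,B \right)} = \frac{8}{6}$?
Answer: $\frac{47}{15} \approx 3.1333$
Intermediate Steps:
$V{\left(k,T \right)} = - \frac{T}{5} - \frac{k}{5}$ ($V{\left(k,T \right)} = \frac{T + k}{-5} = \left(T + k\right) \left(- \frac{1}{5}\right) = - \frac{T}{5} - \frac{k}{5}$)
$m{\left(u,B \right)} = \frac{4}{3}$ ($m{\left(u,B \right)} = 8 \cdot \frac{1}{6} = \frac{4}{3}$)
$V{\left(-4,3 \right)} \left(1 - 4\right)^{2} + m{\left(-2,1 \right)} = \left(\left(- \frac{1}{5}\right) 3 - - \frac{4}{5}\right) \left(1 - 4\right)^{2} + \frac{4}{3} = \left(- \frac{3}{5} + \frac{4}{5}\right) \left(-3\right)^{2} + \frac{4}{3} = \frac{1}{5} \cdot 9 + \frac{4}{3} = \frac{9}{5} + \frac{4}{3} = \frac{47}{15}$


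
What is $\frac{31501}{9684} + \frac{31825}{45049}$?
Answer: $\frac{90909571}{22960764} \approx 3.9593$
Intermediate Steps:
$\frac{31501}{9684} + \frac{31825}{45049} = 31501 \cdot \frac{1}{9684} + 31825 \cdot \frac{1}{45049} = \frac{31501}{9684} + \frac{1675}{2371} = \frac{90909571}{22960764}$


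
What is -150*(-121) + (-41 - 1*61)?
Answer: 18048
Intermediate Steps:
-150*(-121) + (-41 - 1*61) = 18150 + (-41 - 61) = 18150 - 102 = 18048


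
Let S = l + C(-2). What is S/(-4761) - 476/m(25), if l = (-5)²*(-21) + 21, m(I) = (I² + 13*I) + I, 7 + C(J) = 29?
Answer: -598762/1547325 ≈ -0.38697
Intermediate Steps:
C(J) = 22 (C(J) = -7 + 29 = 22)
m(I) = I² + 14*I
l = -504 (l = 25*(-21) + 21 = -525 + 21 = -504)
S = -482 (S = -504 + 22 = -482)
S/(-4761) - 476/m(25) = -482/(-4761) - 476*1/(25*(14 + 25)) = -482*(-1/4761) - 476/(25*39) = 482/4761 - 476/975 = -598762/1547325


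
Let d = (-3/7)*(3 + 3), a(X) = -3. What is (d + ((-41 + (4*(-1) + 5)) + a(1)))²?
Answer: 101761/49 ≈ 2076.8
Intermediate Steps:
d = -18/7 (d = -3*⅐*6 = -3/7*6 = -18/7 ≈ -2.5714)
(d + ((-41 + (4*(-1) + 5)) + a(1)))² = (-18/7 + ((-41 + (4*(-1) + 5)) - 3))² = (-18/7 + ((-41 + (-4 + 5)) - 3))² = (-18/7 + ((-41 + 1) - 3))² = (-18/7 + (-40 - 3))² = (-18/7 - 43)² = (-319/7)² = 101761/49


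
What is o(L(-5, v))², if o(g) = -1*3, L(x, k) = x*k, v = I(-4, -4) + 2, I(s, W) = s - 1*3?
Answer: 9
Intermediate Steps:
I(s, W) = -3 + s (I(s, W) = s - 3 = -3 + s)
v = -5 (v = (-3 - 4) + 2 = -7 + 2 = -5)
L(x, k) = k*x
o(g) = -3
o(L(-5, v))² = (-3)² = 9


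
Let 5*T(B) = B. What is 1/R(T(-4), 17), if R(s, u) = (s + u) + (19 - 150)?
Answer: -5/574 ≈ -0.0087108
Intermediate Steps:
T(B) = B/5
R(s, u) = -131 + s + u (R(s, u) = (s + u) - 131 = -131 + s + u)
1/R(T(-4), 17) = 1/(-131 + (1/5)*(-4) + 17) = 1/(-131 - 4/5 + 17) = 1/(-574/5) = -5/574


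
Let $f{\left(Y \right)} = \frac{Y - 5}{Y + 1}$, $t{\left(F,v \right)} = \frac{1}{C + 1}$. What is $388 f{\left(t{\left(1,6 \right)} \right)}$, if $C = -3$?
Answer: $-4268$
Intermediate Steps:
$t{\left(F,v \right)} = - \frac{1}{2}$ ($t{\left(F,v \right)} = \frac{1}{-3 + 1} = \frac{1}{-2} = - \frac{1}{2}$)
$f{\left(Y \right)} = \frac{-5 + Y}{1 + Y}$
$388 f{\left(t{\left(1,6 \right)} \right)} = 388 \frac{-5 - \frac{1}{2}}{1 - \frac{1}{2}} = 388 \frac{1}{\frac{1}{2}} \left(- \frac{11}{2}\right) = 388 \cdot 2 \left(- \frac{11}{2}\right) = 388 \left(-11\right) = -4268$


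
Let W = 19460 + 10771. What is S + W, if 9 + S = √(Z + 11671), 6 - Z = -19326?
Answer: 30222 + √31003 ≈ 30398.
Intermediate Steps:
Z = 19332 (Z = 6 - 1*(-19326) = 6 + 19326 = 19332)
S = -9 + √31003 (S = -9 + √(19332 + 11671) = -9 + √31003 ≈ 167.08)
W = 30231
S + W = (-9 + √31003) + 30231 = 30222 + √31003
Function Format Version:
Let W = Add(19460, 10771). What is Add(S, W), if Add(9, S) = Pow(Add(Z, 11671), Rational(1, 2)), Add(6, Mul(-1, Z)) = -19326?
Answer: Add(30222, Pow(31003, Rational(1, 2))) ≈ 30398.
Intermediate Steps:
Z = 19332 (Z = Add(6, Mul(-1, -19326)) = Add(6, 19326) = 19332)
S = Add(-9, Pow(31003, Rational(1, 2))) (S = Add(-9, Pow(Add(19332, 11671), Rational(1, 2))) = Add(-9, Pow(31003, Rational(1, 2))) ≈ 167.08)
W = 30231
Add(S, W) = Add(Add(-9, Pow(31003, Rational(1, 2))), 30231) = Add(30222, Pow(31003, Rational(1, 2)))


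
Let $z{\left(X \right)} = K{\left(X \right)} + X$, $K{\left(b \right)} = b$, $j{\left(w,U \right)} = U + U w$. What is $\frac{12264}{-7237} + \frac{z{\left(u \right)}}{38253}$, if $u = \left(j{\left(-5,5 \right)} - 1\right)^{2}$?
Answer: $- \frac{154250586}{92278987} \approx -1.6716$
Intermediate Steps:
$u = 441$ ($u = \left(5 \left(1 - 5\right) - 1\right)^{2} = \left(5 \left(-4\right) - 1\right)^{2} = \left(-20 - 1\right)^{2} = \left(-21\right)^{2} = 441$)
$z{\left(X \right)} = 2 X$ ($z{\left(X \right)} = X + X = 2 X$)
$\frac{12264}{-7237} + \frac{z{\left(u \right)}}{38253} = \frac{12264}{-7237} + \frac{2 \cdot 441}{38253} = 12264 \left(- \frac{1}{7237}\right) + 882 \cdot \frac{1}{38253} = - \frac{12264}{7237} + \frac{294}{12751} = - \frac{154250586}{92278987}$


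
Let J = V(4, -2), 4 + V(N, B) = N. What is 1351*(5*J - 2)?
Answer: -2702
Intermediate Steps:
V(N, B) = -4 + N
J = 0 (J = -4 + 4 = 0)
1351*(5*J - 2) = 1351*(5*0 - 2) = 1351*(0 - 2) = 1351*(-2) = -2702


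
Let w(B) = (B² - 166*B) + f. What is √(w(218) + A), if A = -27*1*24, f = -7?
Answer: √10681 ≈ 103.35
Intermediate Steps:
w(B) = -7 + B² - 166*B (w(B) = (B² - 166*B) - 7 = -7 + B² - 166*B)
A = -648 (A = -27*24 = -648)
√(w(218) + A) = √((-7 + 218² - 166*218) - 648) = √((-7 + 47524 - 36188) - 648) = √(11329 - 648) = √10681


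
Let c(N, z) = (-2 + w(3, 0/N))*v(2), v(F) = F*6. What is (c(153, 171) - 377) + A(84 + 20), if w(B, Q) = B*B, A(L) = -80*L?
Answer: -8613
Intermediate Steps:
v(F) = 6*F
w(B, Q) = B**2
c(N, z) = 84 (c(N, z) = (-2 + 3**2)*(6*2) = (-2 + 9)*12 = 7*12 = 84)
(c(153, 171) - 377) + A(84 + 20) = (84 - 377) - 80*(84 + 20) = -293 - 80*104 = -293 - 8320 = -8613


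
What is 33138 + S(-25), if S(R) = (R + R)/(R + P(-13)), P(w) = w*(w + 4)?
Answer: 1524323/46 ≈ 33137.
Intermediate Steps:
P(w) = w*(4 + w)
S(R) = 2*R/(117 + R) (S(R) = (R + R)/(R - 13*(4 - 13)) = (2*R)/(R - 13*(-9)) = (2*R)/(R + 117) = (2*R)/(117 + R) = 2*R/(117 + R))
33138 + S(-25) = 33138 + 2*(-25)/(117 - 25) = 33138 + 2*(-25)/92 = 33138 + 2*(-25)*(1/92) = 33138 - 25/46 = 1524323/46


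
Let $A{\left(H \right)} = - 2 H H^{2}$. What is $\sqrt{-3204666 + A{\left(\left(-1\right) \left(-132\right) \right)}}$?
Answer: $3 i \sqrt{867178} \approx 2793.7 i$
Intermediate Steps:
$A{\left(H \right)} = - 2 H^{3}$
$\sqrt{-3204666 + A{\left(\left(-1\right) \left(-132\right) \right)}} = \sqrt{-3204666 - 2 \left(\left(-1\right) \left(-132\right)\right)^{3}} = \sqrt{-3204666 - 2 \cdot 132^{3}} = \sqrt{-3204666 - 4599936} = \sqrt{-7804602} = 3 i \sqrt{867178}$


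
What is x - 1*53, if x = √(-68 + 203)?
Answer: -53 + 3*√15 ≈ -41.381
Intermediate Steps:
x = 3*√15 (x = √135 = 3*√15 ≈ 11.619)
x - 1*53 = 3*√15 - 1*53 = 3*√15 - 53 = -53 + 3*√15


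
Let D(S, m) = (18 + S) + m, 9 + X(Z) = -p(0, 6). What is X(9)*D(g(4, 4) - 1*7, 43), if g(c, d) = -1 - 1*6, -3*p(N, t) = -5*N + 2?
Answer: -1175/3 ≈ -391.67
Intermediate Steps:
p(N, t) = -⅔ + 5*N/3 (p(N, t) = -(-5*N + 2)/3 = -(2 - 5*N)/3 = -⅔ + 5*N/3)
g(c, d) = -7 (g(c, d) = -1 - 6 = -7)
X(Z) = -25/3 (X(Z) = -9 - (-⅔ + (5/3)*0) = -9 - (-⅔ + 0) = -9 - 1*(-⅔) = -9 + ⅔ = -25/3)
D(S, m) = 18 + S + m
X(9)*D(g(4, 4) - 1*7, 43) = -25*(18 + (-7 - 1*7) + 43)/3 = -25*(18 + (-7 - 7) + 43)/3 = -25*(18 - 14 + 43)/3 = -25/3*47 = -1175/3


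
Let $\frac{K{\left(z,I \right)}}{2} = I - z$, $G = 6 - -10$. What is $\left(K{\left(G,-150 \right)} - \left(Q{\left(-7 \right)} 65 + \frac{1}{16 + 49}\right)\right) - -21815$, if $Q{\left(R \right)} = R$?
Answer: $\frac{1425969}{65} \approx 21938.0$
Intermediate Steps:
$G = 16$ ($G = 6 + 10 = 16$)
$K{\left(z,I \right)} = - 2 z + 2 I$ ($K{\left(z,I \right)} = 2 \left(I - z\right) = - 2 z + 2 I$)
$\left(K{\left(G,-150 \right)} - \left(Q{\left(-7 \right)} 65 + \frac{1}{16 + 49}\right)\right) - -21815 = \left(\left(\left(-2\right) 16 + 2 \left(-150\right)\right) - \left(\left(-7\right) 65 + \frac{1}{16 + 49}\right)\right) - -21815 = \left(\left(-32 - 300\right) - \left(-455 + \frac{1}{65}\right)\right) + 21815 = \left(-332 - \left(-455 + \frac{1}{65}\right)\right) + 21815 = \left(-332 - - \frac{29574}{65}\right) + 21815 = \left(-332 + \frac{29574}{65}\right) + 21815 = \frac{7994}{65} + 21815 = \frac{1425969}{65}$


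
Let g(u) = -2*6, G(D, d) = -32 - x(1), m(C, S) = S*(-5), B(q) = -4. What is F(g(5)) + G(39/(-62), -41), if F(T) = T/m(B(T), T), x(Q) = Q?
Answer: -166/5 ≈ -33.200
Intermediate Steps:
m(C, S) = -5*S
G(D, d) = -33 (G(D, d) = -32 - 1*1 = -32 - 1 = -33)
g(u) = -12
F(T) = -1/5 (F(T) = T/((-5*T)) = T*(-1/(5*T)) = -1/5)
F(g(5)) + G(39/(-62), -41) = -1/5 - 33 = -166/5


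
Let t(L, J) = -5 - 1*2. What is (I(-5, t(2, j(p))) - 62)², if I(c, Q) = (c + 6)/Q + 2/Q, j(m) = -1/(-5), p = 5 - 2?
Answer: 190969/49 ≈ 3897.3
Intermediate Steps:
p = 3
j(m) = ⅕ (j(m) = -1*(-⅕) = ⅕)
t(L, J) = -7 (t(L, J) = -5 - 2 = -7)
I(c, Q) = 2/Q + (6 + c)/Q (I(c, Q) = (6 + c)/Q + 2/Q = 2/Q + (6 + c)/Q)
(I(-5, t(2, j(p))) - 62)² = ((8 - 5)/(-7) - 62)² = (-⅐*3 - 62)² = (-3/7 - 62)² = (-437/7)² = 190969/49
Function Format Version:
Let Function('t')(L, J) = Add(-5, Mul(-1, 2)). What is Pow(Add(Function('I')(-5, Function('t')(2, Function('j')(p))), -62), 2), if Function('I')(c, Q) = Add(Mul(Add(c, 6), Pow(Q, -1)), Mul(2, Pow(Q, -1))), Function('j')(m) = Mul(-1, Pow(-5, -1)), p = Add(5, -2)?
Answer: Rational(190969, 49) ≈ 3897.3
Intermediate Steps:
p = 3
Function('j')(m) = Rational(1, 5) (Function('j')(m) = Mul(-1, Rational(-1, 5)) = Rational(1, 5))
Function('t')(L, J) = -7 (Function('t')(L, J) = Add(-5, -2) = -7)
Function('I')(c, Q) = Add(Mul(2, Pow(Q, -1)), Mul(Pow(Q, -1), Add(6, c))) (Function('I')(c, Q) = Add(Mul(Add(6, c), Pow(Q, -1)), Mul(2, Pow(Q, -1))) = Add(Mul(Pow(Q, -1), Add(6, c)), Mul(2, Pow(Q, -1))) = Add(Mul(2, Pow(Q, -1)), Mul(Pow(Q, -1), Add(6, c))))
Pow(Add(Function('I')(-5, Function('t')(2, Function('j')(p))), -62), 2) = Pow(Add(Mul(Pow(-7, -1), Add(8, -5)), -62), 2) = Pow(Add(Mul(Rational(-1, 7), 3), -62), 2) = Pow(Add(Rational(-3, 7), -62), 2) = Pow(Rational(-437, 7), 2) = Rational(190969, 49)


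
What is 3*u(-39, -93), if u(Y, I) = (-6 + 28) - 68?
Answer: -138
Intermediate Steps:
u(Y, I) = -46 (u(Y, I) = 22 - 68 = -46)
3*u(-39, -93) = 3*(-46) = -138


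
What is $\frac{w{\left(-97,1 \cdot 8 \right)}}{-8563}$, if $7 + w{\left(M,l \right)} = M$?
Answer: $\frac{104}{8563} \approx 0.012145$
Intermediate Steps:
$w{\left(M,l \right)} = -7 + M$
$\frac{w{\left(-97,1 \cdot 8 \right)}}{-8563} = \frac{-7 - 97}{-8563} = \left(-104\right) \left(- \frac{1}{8563}\right) = \frac{104}{8563}$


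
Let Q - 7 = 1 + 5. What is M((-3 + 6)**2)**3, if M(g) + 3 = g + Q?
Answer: 6859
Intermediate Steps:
Q = 13 (Q = 7 + (1 + 5) = 7 + 6 = 13)
M(g) = 10 + g (M(g) = -3 + (g + 13) = -3 + (13 + g) = 10 + g)
M((-3 + 6)**2)**3 = (10 + (-3 + 6)**2)**3 = (10 + 3**2)**3 = (10 + 9)**3 = 19**3 = 6859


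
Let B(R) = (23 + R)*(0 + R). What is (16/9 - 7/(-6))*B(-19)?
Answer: -2014/9 ≈ -223.78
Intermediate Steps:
B(R) = R*(23 + R) (B(R) = (23 + R)*R = R*(23 + R))
(16/9 - 7/(-6))*B(-19) = (16/9 - 7/(-6))*(-19*(23 - 19)) = (16*(1/9) - 7*(-1/6))*(-19*4) = (16/9 + 7/6)*(-76) = (53/18)*(-76) = -2014/9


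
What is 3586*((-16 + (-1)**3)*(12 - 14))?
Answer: 121924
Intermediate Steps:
3586*((-16 + (-1)**3)*(12 - 14)) = 3586*((-16 - 1)*(-2)) = 3586*(-17*(-2)) = 3586*34 = 121924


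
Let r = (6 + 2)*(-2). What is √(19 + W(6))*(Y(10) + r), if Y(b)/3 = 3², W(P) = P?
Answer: 55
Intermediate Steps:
r = -16 (r = 8*(-2) = -16)
Y(b) = 27 (Y(b) = 3*3² = 3*9 = 27)
√(19 + W(6))*(Y(10) + r) = √(19 + 6)*(27 - 16) = √25*11 = 5*11 = 55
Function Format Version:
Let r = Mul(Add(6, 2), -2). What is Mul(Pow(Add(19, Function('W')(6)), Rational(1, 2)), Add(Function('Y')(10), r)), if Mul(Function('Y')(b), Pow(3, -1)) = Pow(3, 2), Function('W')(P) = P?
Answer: 55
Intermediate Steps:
r = -16 (r = Mul(8, -2) = -16)
Function('Y')(b) = 27 (Function('Y')(b) = Mul(3, Pow(3, 2)) = Mul(3, 9) = 27)
Mul(Pow(Add(19, Function('W')(6)), Rational(1, 2)), Add(Function('Y')(10), r)) = Mul(Pow(Add(19, 6), Rational(1, 2)), Add(27, -16)) = Mul(Pow(25, Rational(1, 2)), 11) = Mul(5, 11) = 55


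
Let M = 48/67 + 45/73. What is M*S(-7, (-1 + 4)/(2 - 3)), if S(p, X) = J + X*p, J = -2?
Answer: 123861/4891 ≈ 25.324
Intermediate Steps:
S(p, X) = -2 + X*p
M = 6519/4891 (M = 48*(1/67) + 45*(1/73) = 48/67 + 45/73 = 6519/4891 ≈ 1.3329)
M*S(-7, (-1 + 4)/(2 - 3)) = 6519*(-2 + ((-1 + 4)/(2 - 3))*(-7))/4891 = 6519*(-2 + (3/(-1))*(-7))/4891 = 6519*(-2 + (3*(-1))*(-7))/4891 = 6519*(-2 - 3*(-7))/4891 = 6519*(-2 + 21)/4891 = (6519/4891)*19 = 123861/4891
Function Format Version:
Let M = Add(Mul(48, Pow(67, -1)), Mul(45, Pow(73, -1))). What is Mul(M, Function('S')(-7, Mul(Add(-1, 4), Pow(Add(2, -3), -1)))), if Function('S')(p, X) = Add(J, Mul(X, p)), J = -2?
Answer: Rational(123861, 4891) ≈ 25.324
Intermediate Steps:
Function('S')(p, X) = Add(-2, Mul(X, p))
M = Rational(6519, 4891) (M = Add(Mul(48, Rational(1, 67)), Mul(45, Rational(1, 73))) = Add(Rational(48, 67), Rational(45, 73)) = Rational(6519, 4891) ≈ 1.3329)
Mul(M, Function('S')(-7, Mul(Add(-1, 4), Pow(Add(2, -3), -1)))) = Mul(Rational(6519, 4891), Add(-2, Mul(Mul(Add(-1, 4), Pow(Add(2, -3), -1)), -7))) = Mul(Rational(6519, 4891), Add(-2, Mul(Mul(3, Pow(-1, -1)), -7))) = Mul(Rational(6519, 4891), Add(-2, Mul(Mul(3, -1), -7))) = Mul(Rational(6519, 4891), Add(-2, Mul(-3, -7))) = Mul(Rational(6519, 4891), Add(-2, 21)) = Mul(Rational(6519, 4891), 19) = Rational(123861, 4891)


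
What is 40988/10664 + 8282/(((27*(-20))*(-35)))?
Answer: 26968514/6298425 ≈ 4.2818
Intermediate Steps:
40988/10664 + 8282/(((27*(-20))*(-35))) = 40988*(1/10664) + 8282/((-540*(-35))) = 10247/2666 + 8282/18900 = 10247/2666 + 8282*(1/18900) = 10247/2666 + 4141/9450 = 26968514/6298425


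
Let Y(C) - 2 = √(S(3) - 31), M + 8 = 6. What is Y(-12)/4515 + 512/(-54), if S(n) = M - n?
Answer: -385262/40635 + 2*I/1505 ≈ -9.481 + 0.0013289*I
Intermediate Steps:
M = -2 (M = -8 + 6 = -2)
S(n) = -2 - n
Y(C) = 2 + 6*I (Y(C) = 2 + √((-2 - 1*3) - 31) = 2 + √((-2 - 3) - 31) = 2 + √(-5 - 31) = 2 + √(-36) = 2 + 6*I)
Y(-12)/4515 + 512/(-54) = (2 + 6*I)/4515 + 512/(-54) = (2 + 6*I)*(1/4515) + 512*(-1/54) = (2/4515 + 2*I/1505) - 256/27 = -385262/40635 + 2*I/1505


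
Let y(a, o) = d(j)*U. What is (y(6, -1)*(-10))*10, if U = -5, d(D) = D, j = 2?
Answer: 1000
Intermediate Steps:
y(a, o) = -10 (y(a, o) = 2*(-5) = -10)
(y(6, -1)*(-10))*10 = -10*(-10)*10 = 100*10 = 1000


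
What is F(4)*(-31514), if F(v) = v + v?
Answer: -252112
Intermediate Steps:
F(v) = 2*v
F(4)*(-31514) = (2*4)*(-31514) = 8*(-31514) = -252112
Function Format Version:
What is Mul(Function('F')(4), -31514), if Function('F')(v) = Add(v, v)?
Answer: -252112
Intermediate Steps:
Function('F')(v) = Mul(2, v)
Mul(Function('F')(4), -31514) = Mul(Mul(2, 4), -31514) = Mul(8, -31514) = -252112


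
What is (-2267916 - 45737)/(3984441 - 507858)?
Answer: -2313653/3476583 ≈ -0.66550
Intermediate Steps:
(-2267916 - 45737)/(3984441 - 507858) = -2313653/3476583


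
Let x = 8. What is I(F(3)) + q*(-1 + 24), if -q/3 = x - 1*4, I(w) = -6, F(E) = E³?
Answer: -282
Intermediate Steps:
q = -12 (q = -3*(8 - 1*4) = -3*(8 - 4) = -3*4 = -12)
I(F(3)) + q*(-1 + 24) = -6 - 12*(-1 + 24) = -6 - 12*23 = -6 - 276 = -282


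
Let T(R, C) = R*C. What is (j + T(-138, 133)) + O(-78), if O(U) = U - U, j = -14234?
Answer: -32588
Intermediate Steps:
T(R, C) = C*R
O(U) = 0
(j + T(-138, 133)) + O(-78) = (-14234 + 133*(-138)) + 0 = (-14234 - 18354) + 0 = -32588 + 0 = -32588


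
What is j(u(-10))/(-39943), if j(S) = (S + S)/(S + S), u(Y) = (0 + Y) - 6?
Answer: -1/39943 ≈ -2.5036e-5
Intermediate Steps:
u(Y) = -6 + Y (u(Y) = Y - 6 = -6 + Y)
j(S) = 1 (j(S) = (2*S)/((2*S)) = (2*S)*(1/(2*S)) = 1)
j(u(-10))/(-39943) = 1/(-39943) = 1*(-1/39943) = -1/39943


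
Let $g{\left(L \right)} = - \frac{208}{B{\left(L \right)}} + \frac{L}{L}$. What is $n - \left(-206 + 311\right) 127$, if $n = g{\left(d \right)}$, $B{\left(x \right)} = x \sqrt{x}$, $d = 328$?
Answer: $-13334 - \frac{13 \sqrt{82}}{3362} \approx -13334.0$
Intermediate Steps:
$B{\left(x \right)} = x^{\frac{3}{2}}$
$g{\left(L \right)} = 1 - \frac{208}{L^{\frac{3}{2}}}$ ($g{\left(L \right)} = - \frac{208}{L^{\frac{3}{2}}} + \frac{L}{L} = - \frac{208}{L^{\frac{3}{2}}} + 1 = 1 - \frac{208}{L^{\frac{3}{2}}}$)
$n = 1 - \frac{13 \sqrt{82}}{3362}$ ($n = 1 - \frac{208}{656 \sqrt{82}} = 1 - 208 \frac{\sqrt{82}}{53792} = 1 - \frac{13 \sqrt{82}}{3362} \approx 0.96498$)
$n - \left(-206 + 311\right) 127 = \left(1 - \frac{13 \sqrt{82}}{3362}\right) - \left(-206 + 311\right) 127 = \left(1 - \frac{13 \sqrt{82}}{3362}\right) - 105 \cdot 127 = \left(1 - \frac{13 \sqrt{82}}{3362}\right) - 13335 = -13334 - \frac{13 \sqrt{82}}{3362}$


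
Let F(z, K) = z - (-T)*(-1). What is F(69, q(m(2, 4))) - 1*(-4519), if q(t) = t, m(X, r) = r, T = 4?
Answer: 4584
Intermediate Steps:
F(z, K) = -4 + z (F(z, K) = z - (-1*4)*(-1) = z - (-4)*(-1) = z - 1*4 = z - 4 = -4 + z)
F(69, q(m(2, 4))) - 1*(-4519) = (-4 + 69) - 1*(-4519) = 65 + 4519 = 4584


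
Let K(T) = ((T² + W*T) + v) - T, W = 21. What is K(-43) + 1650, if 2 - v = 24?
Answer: 2617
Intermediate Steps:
v = -22 (v = 2 - 1*24 = 2 - 24 = -22)
K(T) = -22 + T² + 20*T (K(T) = ((T² + 21*T) - 22) - T = (-22 + T² + 21*T) - T = -22 + T² + 20*T)
K(-43) + 1650 = (-22 + (-43)² + 20*(-43)) + 1650 = (-22 + 1849 - 860) + 1650 = 967 + 1650 = 2617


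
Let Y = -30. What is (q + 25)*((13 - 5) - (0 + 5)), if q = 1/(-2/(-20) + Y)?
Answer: 22395/299 ≈ 74.900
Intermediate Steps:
q = -10/299 (q = 1/(-2/(-20) - 30) = 1/(-2*(-1/20) - 30) = 1/(1/10 - 30) = 1/(-299/10) = -10/299 ≈ -0.033445)
(q + 25)*((13 - 5) - (0 + 5)) = (-10/299 + 25)*((13 - 5) - (0 + 5)) = 7465*(8 - 1*5)/299 = 7465*(8 - 5)/299 = (7465/299)*3 = 22395/299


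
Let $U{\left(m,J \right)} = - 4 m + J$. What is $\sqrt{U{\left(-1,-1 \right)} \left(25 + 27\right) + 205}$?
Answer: $19$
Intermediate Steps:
$U{\left(m,J \right)} = J - 4 m$
$\sqrt{U{\left(-1,-1 \right)} \left(25 + 27\right) + 205} = \sqrt{\left(-1 - -4\right) \left(25 + 27\right) + 205} = \sqrt{\left(-1 + 4\right) 52 + 205} = \sqrt{3 \cdot 52 + 205} = \sqrt{156 + 205} = \sqrt{361} = 19$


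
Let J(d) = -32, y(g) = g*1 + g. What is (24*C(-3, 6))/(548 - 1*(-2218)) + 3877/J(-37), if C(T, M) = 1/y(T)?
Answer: -5361955/44256 ≈ -121.16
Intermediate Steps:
y(g) = 2*g (y(g) = g + g = 2*g)
C(T, M) = 1/(2*T)
(24*C(-3, 6))/(548 - 1*(-2218)) + 3877/J(-37) = (24*((½)/(-3)))/(548 - 1*(-2218)) + 3877/(-32) = (24*((½)*(-⅓)))/(548 + 2218) + 3877*(-1/32) = (24*(-⅙))/2766 - 3877/32 = -4*1/2766 - 3877/32 = -2/1383 - 3877/32 = -5361955/44256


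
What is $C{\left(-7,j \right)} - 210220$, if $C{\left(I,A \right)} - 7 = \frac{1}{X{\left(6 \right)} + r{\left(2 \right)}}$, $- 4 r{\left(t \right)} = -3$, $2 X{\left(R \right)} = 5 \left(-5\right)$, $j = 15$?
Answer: $- \frac{9880015}{47} \approx -2.1021 \cdot 10^{5}$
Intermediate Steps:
$X{\left(R \right)} = - \frac{25}{2}$ ($X{\left(R \right)} = \frac{5 \left(-5\right)}{2} = \frac{1}{2} \left(-25\right) = - \frac{25}{2}$)
$r{\left(t \right)} = \frac{3}{4}$ ($r{\left(t \right)} = \left(- \frac{1}{4}\right) \left(-3\right) = \frac{3}{4}$)
$C{\left(I,A \right)} = \frac{325}{47}$ ($C{\left(I,A \right)} = 7 + \frac{1}{- \frac{25}{2} + \frac{3}{4}} = 7 + \frac{1}{- \frac{47}{4}} = 7 - \frac{4}{47} = \frac{325}{47}$)
$C{\left(-7,j \right)} - 210220 = \frac{325}{47} - 210220 = - \frac{9880015}{47}$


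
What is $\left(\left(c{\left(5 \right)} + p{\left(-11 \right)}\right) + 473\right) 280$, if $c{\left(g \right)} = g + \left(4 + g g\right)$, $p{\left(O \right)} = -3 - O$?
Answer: $144200$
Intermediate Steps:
$c{\left(g \right)} = 4 + g + g^{2}$ ($c{\left(g \right)} = g + \left(4 + g^{2}\right) = 4 + g + g^{2}$)
$\left(\left(c{\left(5 \right)} + p{\left(-11 \right)}\right) + 473\right) 280 = \left(\left(\left(4 + 5 + 5^{2}\right) - -8\right) + 473\right) 280 = \left(\left(\left(4 + 5 + 25\right) + \left(-3 + 11\right)\right) + 473\right) 280 = \left(\left(34 + 8\right) + 473\right) 280 = \left(42 + 473\right) 280 = 515 \cdot 280 = 144200$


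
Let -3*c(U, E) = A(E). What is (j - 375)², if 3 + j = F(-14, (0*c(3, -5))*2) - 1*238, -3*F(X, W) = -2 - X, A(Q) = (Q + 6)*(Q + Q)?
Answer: 384400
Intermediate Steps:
A(Q) = 2*Q*(6 + Q) (A(Q) = (6 + Q)*(2*Q) = 2*Q*(6 + Q))
c(U, E) = -2*E*(6 + E)/3
F(X, W) = ⅔ + X/3 (F(X, W) = -(-2 - X)/3 = ⅔ + X/3)
j = -245 (j = -3 + ((⅔ + (⅓)*(-14)) - 1*238) = -3 + ((⅔ - 14/3) - 238) = -3 + (-4 - 238) = -3 - 242 = -245)
(j - 375)² = (-245 - 375)² = (-620)² = 384400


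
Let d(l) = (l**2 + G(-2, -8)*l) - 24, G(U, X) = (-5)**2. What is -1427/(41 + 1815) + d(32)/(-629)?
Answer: -4238383/1167424 ≈ -3.6305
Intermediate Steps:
G(U, X) = 25
d(l) = -24 + l**2 + 25*l (d(l) = (l**2 + 25*l) - 24 = -24 + l**2 + 25*l)
-1427/(41 + 1815) + d(32)/(-629) = -1427/(41 + 1815) + (-24 + 32**2 + 25*32)/(-629) = -1427/1856 + (-24 + 1024 + 800)*(-1/629) = -1427*1/1856 + 1800*(-1/629) = -1427/1856 - 1800/629 = -4238383/1167424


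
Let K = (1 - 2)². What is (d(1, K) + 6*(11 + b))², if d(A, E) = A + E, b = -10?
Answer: 64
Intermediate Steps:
K = 1 (K = (-1)² = 1)
(d(1, K) + 6*(11 + b))² = ((1 + 1) + 6*(11 - 10))² = (2 + 6*1)² = (2 + 6)² = 8² = 64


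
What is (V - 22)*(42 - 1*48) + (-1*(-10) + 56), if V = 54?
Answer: -126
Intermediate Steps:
(V - 22)*(42 - 1*48) + (-1*(-10) + 56) = (54 - 22)*(42 - 1*48) + (-1*(-10) + 56) = 32*(42 - 48) + (10 + 56) = 32*(-6) + 66 = -192 + 66 = -126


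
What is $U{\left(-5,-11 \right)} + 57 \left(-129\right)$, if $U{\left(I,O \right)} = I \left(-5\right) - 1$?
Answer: $-7329$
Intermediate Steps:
$U{\left(I,O \right)} = -1 - 5 I$ ($U{\left(I,O \right)} = - 5 I - 1 = -1 - 5 I$)
$U{\left(-5,-11 \right)} + 57 \left(-129\right) = \left(-1 - -25\right) + 57 \left(-129\right) = \left(-1 + 25\right) - 7353 = 24 - 7353 = -7329$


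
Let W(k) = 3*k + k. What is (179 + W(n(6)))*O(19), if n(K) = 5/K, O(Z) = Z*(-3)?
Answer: -10393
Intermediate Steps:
O(Z) = -3*Z
W(k) = 4*k
(179 + W(n(6)))*O(19) = (179 + 4*(5/6))*(-3*19) = (179 + 4*(5*(⅙)))*(-57) = (179 + 4*(⅚))*(-57) = (179 + 10/3)*(-57) = (547/3)*(-57) = -10393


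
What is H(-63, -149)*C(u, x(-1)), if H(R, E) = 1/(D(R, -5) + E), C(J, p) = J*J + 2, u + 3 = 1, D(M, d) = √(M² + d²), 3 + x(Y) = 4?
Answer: -298/6069 - 2*√3994/6069 ≈ -0.069929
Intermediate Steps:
x(Y) = 1 (x(Y) = -3 + 4 = 1)
u = -2 (u = -3 + 1 = -2)
C(J, p) = 2 + J² (C(J, p) = J² + 2 = 2 + J²)
H(R, E) = 1/(E + √(25 + R²)) (H(R, E) = 1/(√(R² + (-5)²) + E) = 1/(√(R² + 25) + E) = 1/(√(25 + R²) + E) = 1/(E + √(25 + R²)))
H(-63, -149)*C(u, x(-1)) = (2 + (-2)²)/(-149 + √(25 + (-63)²)) = (2 + 4)/(-149 + √(25 + 3969)) = 6/(-149 + √3994)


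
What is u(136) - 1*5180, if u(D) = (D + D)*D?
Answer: 31812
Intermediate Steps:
u(D) = 2*D² (u(D) = (2*D)*D = 2*D²)
u(136) - 1*5180 = 2*136² - 1*5180 = 2*18496 - 5180 = 36992 - 5180 = 31812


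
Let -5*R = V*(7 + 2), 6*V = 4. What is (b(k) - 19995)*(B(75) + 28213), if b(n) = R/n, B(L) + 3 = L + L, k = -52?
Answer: -7371748092/13 ≈ -5.6706e+8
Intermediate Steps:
V = ⅔ (V = (⅙)*4 = ⅔ ≈ 0.66667)
R = -6/5 (R = -2*(7 + 2)/15 = -2*9/15 = -⅕*6 = -6/5 ≈ -1.2000)
B(L) = -3 + 2*L (B(L) = -3 + (L + L) = -3 + 2*L)
b(n) = -6/(5*n)
(b(k) - 19995)*(B(75) + 28213) = (-6/5/(-52) - 19995)*((-3 + 2*75) + 28213) = (-6/5*(-1/52) - 19995)*((-3 + 150) + 28213) = (3/130 - 19995)*(147 + 28213) = -2599347/130*28360 = -7371748092/13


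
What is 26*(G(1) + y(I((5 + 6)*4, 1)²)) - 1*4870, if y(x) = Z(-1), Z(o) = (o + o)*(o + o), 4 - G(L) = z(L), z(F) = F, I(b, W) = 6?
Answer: -4688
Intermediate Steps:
G(L) = 4 - L
Z(o) = 4*o² (Z(o) = (2*o)*(2*o) = 4*o²)
y(x) = 4 (y(x) = 4*(-1)² = 4*1 = 4)
26*(G(1) + y(I((5 + 6)*4, 1)²)) - 1*4870 = 26*((4 - 1*1) + 4) - 1*4870 = 26*((4 - 1) + 4) - 4870 = 26*(3 + 4) - 4870 = 26*7 - 4870 = 182 - 4870 = -4688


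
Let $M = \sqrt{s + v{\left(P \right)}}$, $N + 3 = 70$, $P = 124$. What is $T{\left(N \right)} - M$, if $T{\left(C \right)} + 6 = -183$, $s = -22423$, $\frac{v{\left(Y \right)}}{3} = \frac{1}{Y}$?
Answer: $-189 - \frac{i \sqrt{86193919}}{62} \approx -189.0 - 149.74 i$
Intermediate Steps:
$v{\left(Y \right)} = \frac{3}{Y}$
$N = 67$ ($N = -3 + 70 = 67$)
$T{\left(C \right)} = -189$ ($T{\left(C \right)} = -6 - 183 = -189$)
$M = \frac{i \sqrt{86193919}}{62}$ ($M = \sqrt{-22423 + \frac{3}{124}} = \sqrt{- \frac{2780449}{124}} = \frac{i \sqrt{86193919}}{62} \approx 149.74 i$)
$T{\left(N \right)} - M = -189 - \frac{i \sqrt{86193919}}{62}$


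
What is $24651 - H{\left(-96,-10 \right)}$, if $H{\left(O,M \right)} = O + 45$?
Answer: $24702$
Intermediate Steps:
$H{\left(O,M \right)} = 45 + O$
$24651 - H{\left(-96,-10 \right)} = 24651 - \left(45 - 96\right) = 24651 - -51 = 24651 + 51 = 24702$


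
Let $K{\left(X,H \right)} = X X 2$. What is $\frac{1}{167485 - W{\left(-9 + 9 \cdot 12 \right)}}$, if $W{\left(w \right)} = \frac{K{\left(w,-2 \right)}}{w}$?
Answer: $\frac{1}{167287} \approx 5.9778 \cdot 10^{-6}$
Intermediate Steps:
$K{\left(X,H \right)} = 2 X^{2}$ ($K{\left(X,H \right)} = X^{2} \cdot 2 = 2 X^{2}$)
$W{\left(w \right)} = 2 w$ ($W{\left(w \right)} = \frac{2 w^{2}}{w} = 2 w$)
$\frac{1}{167485 - W{\left(-9 + 9 \cdot 12 \right)}} = \frac{1}{167485 - 2 \left(-9 + 9 \cdot 12\right)} = \frac{1}{167485 - 2 \left(-9 + 108\right)} = \frac{1}{167485 - 2 \cdot 99} = \frac{1}{167485 - 198} = \frac{1}{167287}$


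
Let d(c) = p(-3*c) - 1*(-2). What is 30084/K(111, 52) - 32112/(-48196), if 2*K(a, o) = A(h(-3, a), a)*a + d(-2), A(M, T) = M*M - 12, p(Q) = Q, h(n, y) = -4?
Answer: 182148222/1361537 ≈ 133.78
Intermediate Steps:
d(c) = 2 - 3*c (d(c) = -3*c - 1*(-2) = -3*c + 2 = 2 - 3*c)
A(M, T) = -12 + M² (A(M, T) = M² - 12 = -12 + M²)
K(a, o) = 4 + 2*a (K(a, o) = ((-12 + (-4)²)*a + (2 - 3*(-2)))/2 = ((-12 + 16)*a + (2 + 6))/2 = (4*a + 8)/2 = (8 + 4*a)/2 = 4 + 2*a)
30084/K(111, 52) - 32112/(-48196) = 30084/(4 + 2*111) - 32112/(-48196) = 30084/(4 + 222) - 32112*(-1/48196) = 30084/226 + 8028/12049 = 30084*(1/226) + 8028/12049 = 15042/113 + 8028/12049 = 182148222/1361537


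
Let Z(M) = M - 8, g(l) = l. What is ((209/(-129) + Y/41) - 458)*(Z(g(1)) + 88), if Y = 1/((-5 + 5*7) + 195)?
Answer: -1640878038/44075 ≈ -37229.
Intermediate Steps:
Y = 1/225 (Y = 1/((-5 + 35) + 195) = 1/(30 + 195) = 1/225 ≈ 0.0044444)
Z(M) = -8 + M
((209/(-129) + Y/41) - 458)*(Z(g(1)) + 88) = ((209/(-129) + (1/225)/41) - 458)*((-8 + 1) + 88) = ((209*(-1/129) + (1/225)*(1/41)) - 458)*(-7 + 88) = ((-209/129 + 1/9225) - 458)*81 = (-642632/396675 - 458)*81 = -182319782/396675*81 = -1640878038/44075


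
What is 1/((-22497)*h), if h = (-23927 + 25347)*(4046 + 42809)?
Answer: -1/1496817647700 ≈ -6.6808e-13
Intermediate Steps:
h = 66534100 (h = 1420*46855 = 66534100)
1/((-22497)*h) = 1/(-22497*66534100) = -1/22497*1/66534100 = -1/1496817647700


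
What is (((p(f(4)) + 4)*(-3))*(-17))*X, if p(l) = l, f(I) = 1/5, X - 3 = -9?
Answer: -6426/5 ≈ -1285.2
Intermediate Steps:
X = -6 (X = 3 - 9 = -6)
f(I) = ⅕
(((p(f(4)) + 4)*(-3))*(-17))*X = (((⅕ + 4)*(-3))*(-17))*(-6) = (((21/5)*(-3))*(-17))*(-6) = -63/5*(-17)*(-6) = (1071/5)*(-6) = -6426/5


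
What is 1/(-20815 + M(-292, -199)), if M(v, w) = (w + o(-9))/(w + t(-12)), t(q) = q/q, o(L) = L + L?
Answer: -198/4121153 ≈ -4.8045e-5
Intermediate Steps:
o(L) = 2*L
t(q) = 1
M(v, w) = (-18 + w)/(1 + w) (M(v, w) = (w + 2*(-9))/(w + 1) = (w - 18)/(1 + w) = (-18 + w)/(1 + w))
1/(-20815 + M(-292, -199)) = 1/(-20815 + (-18 - 199)/(1 - 199)) = 1/(-20815 - 217/(-198)) = 1/(-20815 - 1/198*(-217)) = 1/(-20815 + 217/198) = 1/(-4121153/198) = -198/4121153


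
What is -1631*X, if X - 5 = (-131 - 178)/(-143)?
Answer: -1670144/143 ≈ -11679.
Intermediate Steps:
X = 1024/143 (X = 5 + (-131 - 178)/(-143) = 5 - 309*(-1/143) = 5 + 309/143 = 1024/143 ≈ 7.1608)
-1631*X = -1631*1024/143 = -1670144/143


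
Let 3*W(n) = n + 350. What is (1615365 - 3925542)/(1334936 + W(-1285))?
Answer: -6930531/4003873 ≈ -1.7310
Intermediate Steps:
W(n) = 350/3 + n/3 (W(n) = (n + 350)/3 = (350 + n)/3 = 350/3 + n/3)
(1615365 - 3925542)/(1334936 + W(-1285)) = (1615365 - 3925542)/(1334936 + (350/3 + (1/3)*(-1285))) = -2310177/(1334936 + (350/3 - 1285/3)) = -2310177/(1334936 - 935/3) = -2310177/4003873/3 = -2310177*3/4003873 = -6930531/4003873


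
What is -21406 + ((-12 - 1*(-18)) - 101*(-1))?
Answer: -21299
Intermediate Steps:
-21406 + ((-12 - 1*(-18)) - 101*(-1)) = -21406 + ((-12 + 18) + 101) = -21406 + (6 + 101) = -21406 + 107 = -21299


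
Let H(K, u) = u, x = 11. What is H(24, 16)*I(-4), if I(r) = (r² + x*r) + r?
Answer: -512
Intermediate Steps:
I(r) = r² + 12*r (I(r) = (r² + 11*r) + r = r² + 12*r)
H(24, 16)*I(-4) = 16*(-4*(12 - 4)) = 16*(-4*8) = 16*(-32) = -512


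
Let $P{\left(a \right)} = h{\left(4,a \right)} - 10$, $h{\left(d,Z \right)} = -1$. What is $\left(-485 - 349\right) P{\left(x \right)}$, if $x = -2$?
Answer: $9174$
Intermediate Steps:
$P{\left(a \right)} = -11$ ($P{\left(a \right)} = -1 - 10 = -11$)
$\left(-485 - 349\right) P{\left(x \right)} = \left(-485 - 349\right) \left(-11\right) = \left(-834\right) \left(-11\right) = 9174$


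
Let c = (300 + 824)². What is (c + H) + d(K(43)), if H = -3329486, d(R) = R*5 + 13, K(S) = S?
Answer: -2065882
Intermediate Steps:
c = 1263376 (c = 1124² = 1263376)
d(R) = 13 + 5*R (d(R) = 5*R + 13 = 13 + 5*R)
(c + H) + d(K(43)) = (1263376 - 3329486) + (13 + 5*43) = -2066110 + (13 + 215) = -2066110 + 228 = -2065882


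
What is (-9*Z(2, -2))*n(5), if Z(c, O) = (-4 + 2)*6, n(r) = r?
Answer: 540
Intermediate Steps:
Z(c, O) = -12 (Z(c, O) = -2*6 = -12)
(-9*Z(2, -2))*n(5) = -9*(-12)*5 = 108*5 = 540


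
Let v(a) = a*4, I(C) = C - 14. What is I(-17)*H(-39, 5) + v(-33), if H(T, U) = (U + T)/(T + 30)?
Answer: -2242/9 ≈ -249.11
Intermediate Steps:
I(C) = -14 + C
H(T, U) = (T + U)/(30 + T)
v(a) = 4*a
I(-17)*H(-39, 5) + v(-33) = (-14 - 17)*((-39 + 5)/(30 - 39)) + 4*(-33) = -31*(-34)/(-9) - 132 = -(-31)*(-34)/9 - 132 = -31*34/9 - 132 = -1054/9 - 132 = -2242/9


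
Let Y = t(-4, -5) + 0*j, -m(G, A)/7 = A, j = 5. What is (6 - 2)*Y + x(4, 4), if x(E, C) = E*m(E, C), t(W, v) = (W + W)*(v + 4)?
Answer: -80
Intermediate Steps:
m(G, A) = -7*A
t(W, v) = 2*W*(4 + v) (t(W, v) = (2*W)*(4 + v) = 2*W*(4 + v))
x(E, C) = -7*C*E (x(E, C) = E*(-7*C) = -7*C*E)
Y = 8 (Y = 2*(-4)*(4 - 5) + 0*5 = 2*(-4)*(-1) + 0 = 8 + 0 = 8)
(6 - 2)*Y + x(4, 4) = (6 - 2)*8 - 7*4*4 = 4*8 - 112 = 32 - 112 = -80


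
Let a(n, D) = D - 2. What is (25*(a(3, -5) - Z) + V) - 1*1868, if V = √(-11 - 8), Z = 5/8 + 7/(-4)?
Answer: -16119/8 + I*√19 ≈ -2014.9 + 4.3589*I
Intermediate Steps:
a(n, D) = -2 + D
Z = -9/8 (Z = 5*(⅛) + 7*(-¼) = 5/8 - 7/4 = -9/8 ≈ -1.1250)
V = I*√19 (V = √(-19) = I*√19 ≈ 4.3589*I)
(25*(a(3, -5) - Z) + V) - 1*1868 = (25*((-2 - 5) - 1*(-9/8)) + I*√19) - 1*1868 = (25*(-7 + 9/8) + I*√19) - 1868 = (25*(-47/8) + I*√19) - 1868 = (-1175/8 + I*√19) - 1868 = -16119/8 + I*√19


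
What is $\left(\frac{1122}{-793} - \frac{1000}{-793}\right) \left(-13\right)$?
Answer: $2$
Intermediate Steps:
$\left(\frac{1122}{-793} - \frac{1000}{-793}\right) \left(-13\right) = \left(1122 \left(- \frac{1}{793}\right) - - \frac{1000}{793}\right) \left(-13\right) = \left(- \frac{1122}{793} + \frac{1000}{793}\right) \left(-13\right) = \left(- \frac{2}{13}\right) \left(-13\right) = 2$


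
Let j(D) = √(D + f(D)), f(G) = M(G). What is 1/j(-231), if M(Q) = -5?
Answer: -I*√59/118 ≈ -0.065094*I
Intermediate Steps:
f(G) = -5
j(D) = √(-5 + D) (j(D) = √(D - 5) = √(-5 + D))
1/j(-231) = 1/(√(-5 - 231)) = 1/(√(-236)) = 1/(2*I*√59) = -I*√59/118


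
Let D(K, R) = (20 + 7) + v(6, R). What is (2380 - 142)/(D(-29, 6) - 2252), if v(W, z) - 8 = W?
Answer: -746/737 ≈ -1.0122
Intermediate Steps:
v(W, z) = 8 + W
D(K, R) = 41 (D(K, R) = (20 + 7) + (8 + 6) = 27 + 14 = 41)
(2380 - 142)/(D(-29, 6) - 2252) = (2380 - 142)/(41 - 2252) = 2238/(-2211) = 2238*(-1/2211) = -746/737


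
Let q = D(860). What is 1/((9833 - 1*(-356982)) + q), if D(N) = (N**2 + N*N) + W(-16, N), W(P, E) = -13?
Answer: 1/1846002 ≈ 5.4171e-7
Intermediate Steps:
D(N) = -13 + 2*N**2 (D(N) = (N**2 + N*N) - 13 = (N**2 + N**2) - 13 = 2*N**2 - 13 = -13 + 2*N**2)
q = 1479187 (q = -13 + 2*860**2 = -13 + 2*739600 = -13 + 1479200 = 1479187)
1/((9833 - 1*(-356982)) + q) = 1/((9833 - 1*(-356982)) + 1479187) = 1/((9833 + 356982) + 1479187) = 1/(366815 + 1479187) = 1/1846002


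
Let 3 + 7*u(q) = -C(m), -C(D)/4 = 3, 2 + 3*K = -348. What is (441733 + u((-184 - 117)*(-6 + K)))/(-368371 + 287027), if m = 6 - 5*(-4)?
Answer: -773035/142352 ≈ -5.4305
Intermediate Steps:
K = -350/3 (K = -2/3 + (1/3)*(-348) = -2/3 - 116 = -350/3 ≈ -116.67)
m = 26 (m = 6 + 20 = 26)
C(D) = -12 (C(D) = -4*3 = -12)
u(q) = 9/7 (u(q) = -3/7 + (-1*(-12))/7 = -3/7 + (1/7)*12 = -3/7 + 12/7 = 9/7)
(441733 + u((-184 - 117)*(-6 + K)))/(-368371 + 287027) = (441733 + 9/7)/(-368371 + 287027) = (3092140/7)/(-81344) = (3092140/7)*(-1/81344) = -773035/142352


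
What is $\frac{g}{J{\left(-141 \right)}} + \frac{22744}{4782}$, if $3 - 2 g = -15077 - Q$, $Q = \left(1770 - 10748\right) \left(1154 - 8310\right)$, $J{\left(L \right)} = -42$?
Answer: $- \frac{4268017920}{5579} \approx -7.6502 \cdot 10^{5}$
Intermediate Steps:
$Q = 64246568$ ($Q = \left(-8978\right) \left(-7156\right) = 64246568$)
$g = 32130824$ ($g = \frac{3}{2} - \frac{-15077 - 64246568}{2} = \frac{3}{2} - - \frac{64261645}{2} = \frac{3}{2} + \frac{64261645}{2} = 32130824$)
$\frac{g}{J{\left(-141 \right)}} + \frac{22744}{4782} = \frac{32130824}{-42} + \frac{22744}{4782} = 32130824 \left(- \frac{1}{42}\right) + 22744 \cdot \frac{1}{4782} = - \frac{16065412}{21} + \frac{11372}{2391} = - \frac{4268017920}{5579}$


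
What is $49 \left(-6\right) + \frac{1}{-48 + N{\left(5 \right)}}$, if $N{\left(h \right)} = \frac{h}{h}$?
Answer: $- \frac{13819}{47} \approx -294.02$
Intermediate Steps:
$N{\left(h \right)} = 1$
$49 \left(-6\right) + \frac{1}{-48 + N{\left(5 \right)}} = 49 \left(-6\right) + \frac{1}{-48 + 1} = -294 + \frac{1}{-47} = -294 - \frac{1}{47} = - \frac{13819}{47}$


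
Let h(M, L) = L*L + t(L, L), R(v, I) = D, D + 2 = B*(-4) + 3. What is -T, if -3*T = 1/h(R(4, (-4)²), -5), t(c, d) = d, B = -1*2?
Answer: 1/60 ≈ 0.016667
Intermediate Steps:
B = -2
D = 9 (D = -2 + (-2*(-4) + 3) = -2 + (8 + 3) = -2 + 11 = 9)
R(v, I) = 9
h(M, L) = L + L² (h(M, L) = L*L + L = L² + L = L + L²)
T = -1/60 (T = -(-1/(5*(1 - 5)))/3 = -1/(3*((-5*(-4)))) = -⅓/20 = -⅓*1/20 = -1/60 ≈ -0.016667)
-T = -1*(-1/60) = 1/60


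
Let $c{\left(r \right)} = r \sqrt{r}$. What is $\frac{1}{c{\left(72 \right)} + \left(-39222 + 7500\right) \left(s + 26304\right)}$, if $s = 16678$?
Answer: $- \frac{113622917}{154922007211035564} - \frac{3 \sqrt{2}}{12910167267586297} \approx -7.3342 \cdot 10^{-10}$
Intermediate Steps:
$c{\left(r \right)} = r^{\frac{3}{2}}$
$\frac{1}{c{\left(72 \right)} + \left(-39222 + 7500\right) \left(s + 26304\right)} = \frac{1}{72^{\frac{3}{2}} + \left(-39222 + 7500\right) \left(16678 + 26304\right)} = \frac{1}{432 \sqrt{2} - 1363475004} = \frac{1}{-1363475004 + 432 \sqrt{2}}$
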